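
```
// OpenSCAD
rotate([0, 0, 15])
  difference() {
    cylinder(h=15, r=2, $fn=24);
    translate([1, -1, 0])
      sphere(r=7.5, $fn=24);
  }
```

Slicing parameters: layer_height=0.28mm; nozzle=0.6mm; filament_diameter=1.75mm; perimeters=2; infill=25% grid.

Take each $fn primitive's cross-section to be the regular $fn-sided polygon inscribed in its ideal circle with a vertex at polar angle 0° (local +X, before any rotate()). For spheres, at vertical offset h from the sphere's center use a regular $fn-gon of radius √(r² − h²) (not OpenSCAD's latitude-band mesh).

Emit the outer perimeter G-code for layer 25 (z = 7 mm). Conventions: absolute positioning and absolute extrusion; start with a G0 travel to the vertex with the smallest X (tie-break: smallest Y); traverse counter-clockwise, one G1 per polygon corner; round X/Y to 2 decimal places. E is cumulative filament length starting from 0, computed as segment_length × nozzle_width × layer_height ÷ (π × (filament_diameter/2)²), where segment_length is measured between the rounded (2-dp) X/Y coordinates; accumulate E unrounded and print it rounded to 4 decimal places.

At z = 7 mm: the r=2 cylinder contributes a regular 24-gon of circumradius 2; the r=7.5 sphere at (1, -1) slices to a regular 24-gon of circumradius 2.693 (√(r²−h²) with h=7 from center); Subtracting the remaining from the first: starting from the r=2 cylinder, the r=7.5 sphere at (1, -1) partially overlaps it — only the 10.14 mm² overlap (of its 22.52 mm²) is removed, clipping the outline — 1 connected region; (whole slice rotated 15° about Z — lengths, areas and connectivity unchanged). The outline is a single polygon with 20 vertices. Extrusion per mm of travel: 0.6 × 0.28 / (π × 0.875²) = 0.069846. Accumulating E over each segment gives final E = 0.6787.

G0 X-2.00 Y0.00 Z7.00
G1 X-1.93 Y-0.52 E0.0366
G1 X-1.73 Y-1.00 E0.0730
G1 X-1.41 Y-1.41 E0.1093
G1 X-1.35 Y-1.46 E0.1147
G1 X-1.38 Y-1.40 E0.1194
G1 X-1.47 Y-0.71 E0.1680
G1 X-1.38 Y-0.01 E0.2173
G1 X-1.11 Y0.64 E0.2665
G1 X-0.68 Y1.20 E0.3158
G1 X-0.12 Y1.62 E0.3647
G1 X0.53 Y1.89 E0.4139
G1 X0.59 Y1.90 E0.4181
G1 X0.52 Y1.93 E0.4234
G1 X0.00 Y2.00 E0.4601
G1 X-0.52 Y1.93 E0.4967
G1 X-1.00 Y1.73 E0.5330
G1 X-1.41 Y1.41 E0.5694
G1 X-1.73 Y1.00 E0.6057
G1 X-1.93 Y0.52 E0.6420
G1 X-2.00 Y0.00 E0.6787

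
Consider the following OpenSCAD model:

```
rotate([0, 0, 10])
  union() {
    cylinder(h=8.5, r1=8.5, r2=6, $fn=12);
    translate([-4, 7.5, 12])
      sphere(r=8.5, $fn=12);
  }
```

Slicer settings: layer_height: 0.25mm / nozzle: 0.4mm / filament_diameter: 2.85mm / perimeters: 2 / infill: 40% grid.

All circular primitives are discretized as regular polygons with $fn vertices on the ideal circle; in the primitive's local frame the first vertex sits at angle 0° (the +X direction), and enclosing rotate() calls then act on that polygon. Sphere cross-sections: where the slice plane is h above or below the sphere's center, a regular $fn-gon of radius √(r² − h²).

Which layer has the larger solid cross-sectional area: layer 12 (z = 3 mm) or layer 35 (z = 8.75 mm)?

layer 35 (z = 8.75 mm)

Layer 12 (z = 3): the cone contributes a regular 12-gon of circumradius 7.618 (interpolated between r1=8.5 and r2=6 at t=0.353) (area = (12/2)·7.618²·sin(360°/12) = 174.09 mm²); the sphere at (-4, 7.5) is not intersected at this z (|z−center|=9.000 > r=8.5); Merging all regions: only the cone is present, so the union is just that shape — area = 174.09 mm²; (rotated 10° about Z; rotation is an isometry so areas/perimeters/island counts are preserved). So its area = 174.09 mm². Layer 35 (z = 8.75): the cone is absent (z outside [0, 8.5]); the r=8.5 sphere at (-4, 7.5) slices to a regular 12-gon of circumradius 7.854 (√(r²−h²) with h=3.25 from center) (area = (12/2)·7.854²·sin(360°/12) = 185.06 mm²); Combining (union): only the r=8.5 sphere at (-4, 7.5) is present, so the union is just that shape — area = 185.06 mm²; (whole slice rotated 10° about Z — lengths, areas and connectivity unchanged). So its area = 185.06 mm². Layer 35 is larger (185.06 vs 174.09 mm²).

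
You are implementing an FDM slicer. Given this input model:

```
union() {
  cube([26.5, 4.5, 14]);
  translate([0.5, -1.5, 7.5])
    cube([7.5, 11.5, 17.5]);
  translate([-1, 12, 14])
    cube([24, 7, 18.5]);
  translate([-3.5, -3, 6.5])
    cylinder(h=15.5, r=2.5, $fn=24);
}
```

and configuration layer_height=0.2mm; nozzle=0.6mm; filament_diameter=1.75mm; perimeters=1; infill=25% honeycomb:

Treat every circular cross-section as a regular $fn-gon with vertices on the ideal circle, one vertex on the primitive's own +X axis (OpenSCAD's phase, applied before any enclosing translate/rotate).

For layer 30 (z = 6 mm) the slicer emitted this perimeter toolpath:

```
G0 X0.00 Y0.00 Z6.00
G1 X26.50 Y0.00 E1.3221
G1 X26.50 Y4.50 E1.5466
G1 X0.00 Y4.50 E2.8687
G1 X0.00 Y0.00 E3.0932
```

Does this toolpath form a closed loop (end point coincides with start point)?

yes

Start point (G0): (0.00, 0.00). End point (last G1): the path returns to the start — closed.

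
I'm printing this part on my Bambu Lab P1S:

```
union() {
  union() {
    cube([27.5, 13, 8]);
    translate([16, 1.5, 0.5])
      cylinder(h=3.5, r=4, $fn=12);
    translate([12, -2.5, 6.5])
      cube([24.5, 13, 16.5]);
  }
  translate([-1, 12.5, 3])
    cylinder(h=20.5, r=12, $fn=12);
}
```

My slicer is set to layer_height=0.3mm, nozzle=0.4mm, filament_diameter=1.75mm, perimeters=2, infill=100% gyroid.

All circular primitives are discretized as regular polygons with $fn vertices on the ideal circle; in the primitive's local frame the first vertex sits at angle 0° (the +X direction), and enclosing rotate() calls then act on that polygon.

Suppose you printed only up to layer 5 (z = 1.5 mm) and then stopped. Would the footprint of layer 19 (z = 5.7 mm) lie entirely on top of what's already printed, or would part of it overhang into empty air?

part overhangs

Compare the two slices. At z = 1.5: the 27.5×13 cube contributes its full rectangle (area 357.50 mm²); the r=4 cylinder at (16, 1.5) gives a regular 12-gon of circumradius 4 (constant along its height) (area = (12/2)·4.000²·sin(360°/12) = 48.00 mm²); the cube at (12, -2.5) does not reach this height (z outside [6.5, 23]); Taking the union: the regions partially overlap — summed areas 405.50 mm² minus the doubly-counted overlap 35.40 mm² gives 370.10 mm² — area = 370.10 mm²; the cylinder at (-1, 12.5) is absent (z outside [3, 23.5]); Merging all regions: only that combined region is present, so the union is just that shape — area = 370.10 mm². At z = 5.7: the 27.5×13 cube contributes its full rectangle (area 357.50 mm²); the cylinder at (16, 1.5) is not intersected at this z (z outside [0.5, 4]); the cube at (12, -2.5) is absent (z outside [6.5, 23]); Merging all regions: only the 27.5×13 cube is present, so the union is just that shape — area = 357.50 mm²; the r=12 cylinder at (-1, 12.5) gives a regular 12-gon of circumradius 12 (constant along its height) (area = (12/2)·12.000²·sin(360°/12) = 432.00 mm²); Taking the union: the regions partially overlap — summed areas 789.50 mm² minus the doubly-counted overlap 101.60 mm² gives 687.90 mm² — area = 687.90 mm². Checking containment: at z = 5.7 the cross-section extends beyond the z = 1.5 cross-section by about 330.40 mm².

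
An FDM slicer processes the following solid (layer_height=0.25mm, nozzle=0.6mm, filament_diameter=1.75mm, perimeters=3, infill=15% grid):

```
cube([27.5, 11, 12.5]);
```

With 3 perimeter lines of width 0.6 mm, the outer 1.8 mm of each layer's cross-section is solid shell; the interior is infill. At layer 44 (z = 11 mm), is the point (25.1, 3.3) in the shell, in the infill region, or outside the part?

At z = 11 mm: the cube is present — its section is the full 27.5×11 rectangle. Overall, the cross-section is a single solid region. The nearest boundary edge runs (27.50, 0.00)→(27.50, 11.00); distance from the point to it = 2.40 mm. The point is inside the cross-section and 2.40 mm from the nearest boundary — more than the 1.8 mm shell width (3 × 0.6), so it's in the infill interior.

infill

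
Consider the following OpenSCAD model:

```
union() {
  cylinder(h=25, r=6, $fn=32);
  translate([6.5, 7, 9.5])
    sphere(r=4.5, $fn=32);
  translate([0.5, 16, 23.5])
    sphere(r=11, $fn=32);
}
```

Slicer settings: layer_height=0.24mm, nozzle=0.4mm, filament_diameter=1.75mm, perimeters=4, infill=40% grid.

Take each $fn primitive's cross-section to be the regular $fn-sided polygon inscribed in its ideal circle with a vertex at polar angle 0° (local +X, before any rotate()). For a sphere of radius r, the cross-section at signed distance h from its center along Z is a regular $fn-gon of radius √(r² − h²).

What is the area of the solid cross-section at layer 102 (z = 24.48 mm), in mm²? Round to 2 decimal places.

At z = 24.48 mm: the cylinder: section is a regular 32-gon, circumradius r=6 (area = (32/2)·6.000²·sin(360°/32) = 112.37 mm²); the sphere at (6.5, 7) is absent (|z−center|=14.980 > r=4.5); the sphere at (0.5, 16): section is a regular 32-gon, circumradius = √(r²−h²) = √(11²−0.98²) = 10.956 (area = (32/2)·10.956²·sin(360°/32) = 374.70 mm²); Merging all regions: the regions partially overlap — summed areas 487.07 mm² minus the doubly-counted overlap 3.11 mm² gives 483.96 mm² — area = 483.96 mm². Overall, the cross-section is a single solid region. Net area = 483.96 mm².

483.96 mm²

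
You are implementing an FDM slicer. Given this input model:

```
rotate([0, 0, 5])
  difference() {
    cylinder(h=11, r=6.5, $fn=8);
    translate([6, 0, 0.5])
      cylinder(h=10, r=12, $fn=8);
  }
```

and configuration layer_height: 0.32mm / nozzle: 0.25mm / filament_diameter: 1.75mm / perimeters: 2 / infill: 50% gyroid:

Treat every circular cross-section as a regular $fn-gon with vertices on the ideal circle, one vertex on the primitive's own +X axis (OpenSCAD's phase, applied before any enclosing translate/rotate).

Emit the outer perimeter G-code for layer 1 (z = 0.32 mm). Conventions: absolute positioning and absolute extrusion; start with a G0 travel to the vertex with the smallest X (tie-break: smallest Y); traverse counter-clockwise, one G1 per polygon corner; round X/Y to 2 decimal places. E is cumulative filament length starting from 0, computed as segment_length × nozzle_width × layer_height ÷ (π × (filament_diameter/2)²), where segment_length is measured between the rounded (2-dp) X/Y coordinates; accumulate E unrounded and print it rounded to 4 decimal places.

G0 X-6.48 Y-0.57 Z0.32
G1 X-4.18 Y-4.98 E0.1654
G1 X0.57 Y-6.48 E0.3311
G1 X4.98 Y-4.18 E0.4965
G1 X6.48 Y0.57 E0.6622
G1 X4.18 Y4.98 E0.8276
G1 X-0.57 Y6.48 E0.9933
G1 X-4.98 Y4.18 E1.1587
G1 X-6.48 Y-0.57 E1.3244

At z = 0.32 mm: the cylinder: section is a regular 8-gon, circumradius r=6.5; the cylinder at (6, 0) does not reach this height (z outside [0.5, 10.5]); Taking the first minus the rest: none of the subtracted shapes is present at this height, so the r=6.5 cylinder is unchanged — 1 connected region; (rotated 5° about Z; rotation is an isometry so areas/perimeters/island counts are preserved). The outline is a single polygon with 8 vertices. Extrusion per mm of travel: 0.25 × 0.32 / (π × 0.875²) = 0.033260. Accumulating E over each segment gives final E = 1.3244.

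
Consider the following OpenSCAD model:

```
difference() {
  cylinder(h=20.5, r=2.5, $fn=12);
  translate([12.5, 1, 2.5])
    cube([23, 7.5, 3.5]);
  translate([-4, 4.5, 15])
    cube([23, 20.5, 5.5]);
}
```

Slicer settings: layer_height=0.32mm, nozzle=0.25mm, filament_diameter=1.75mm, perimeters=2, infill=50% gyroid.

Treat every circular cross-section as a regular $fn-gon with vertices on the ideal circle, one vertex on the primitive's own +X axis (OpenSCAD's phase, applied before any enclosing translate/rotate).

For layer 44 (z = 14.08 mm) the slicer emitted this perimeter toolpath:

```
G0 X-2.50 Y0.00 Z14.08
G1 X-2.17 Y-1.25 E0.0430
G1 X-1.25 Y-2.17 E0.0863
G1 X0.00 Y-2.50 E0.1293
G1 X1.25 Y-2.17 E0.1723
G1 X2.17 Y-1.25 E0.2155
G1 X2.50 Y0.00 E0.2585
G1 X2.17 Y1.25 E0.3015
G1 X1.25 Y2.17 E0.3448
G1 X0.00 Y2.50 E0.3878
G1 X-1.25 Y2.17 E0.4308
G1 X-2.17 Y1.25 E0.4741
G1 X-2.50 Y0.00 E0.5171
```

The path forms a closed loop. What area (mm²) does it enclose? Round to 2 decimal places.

18.79 mm²

Apply the shoelace formula to the sequence of (X, Y) vertices; enclosed area = 18.79 mm².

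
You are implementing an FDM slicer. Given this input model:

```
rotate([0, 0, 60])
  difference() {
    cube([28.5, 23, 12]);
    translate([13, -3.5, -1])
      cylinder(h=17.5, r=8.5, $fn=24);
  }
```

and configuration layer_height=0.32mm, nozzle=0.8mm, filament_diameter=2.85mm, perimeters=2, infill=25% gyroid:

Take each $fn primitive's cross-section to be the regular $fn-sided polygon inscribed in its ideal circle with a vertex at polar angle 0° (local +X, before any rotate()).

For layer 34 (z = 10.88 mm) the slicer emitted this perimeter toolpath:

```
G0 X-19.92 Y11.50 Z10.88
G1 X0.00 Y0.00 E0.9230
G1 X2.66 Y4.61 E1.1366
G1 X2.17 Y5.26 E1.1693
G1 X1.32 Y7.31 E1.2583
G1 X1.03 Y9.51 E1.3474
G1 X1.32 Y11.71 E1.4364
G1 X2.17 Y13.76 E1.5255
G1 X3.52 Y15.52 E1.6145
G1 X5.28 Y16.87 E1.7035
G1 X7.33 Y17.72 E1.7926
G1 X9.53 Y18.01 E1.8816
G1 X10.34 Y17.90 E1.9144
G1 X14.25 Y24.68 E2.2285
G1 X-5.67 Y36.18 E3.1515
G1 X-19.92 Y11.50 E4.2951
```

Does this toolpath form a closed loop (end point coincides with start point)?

yes

Start point (G0): (-19.92, 11.50). End point (last G1): the path returns to the start — closed.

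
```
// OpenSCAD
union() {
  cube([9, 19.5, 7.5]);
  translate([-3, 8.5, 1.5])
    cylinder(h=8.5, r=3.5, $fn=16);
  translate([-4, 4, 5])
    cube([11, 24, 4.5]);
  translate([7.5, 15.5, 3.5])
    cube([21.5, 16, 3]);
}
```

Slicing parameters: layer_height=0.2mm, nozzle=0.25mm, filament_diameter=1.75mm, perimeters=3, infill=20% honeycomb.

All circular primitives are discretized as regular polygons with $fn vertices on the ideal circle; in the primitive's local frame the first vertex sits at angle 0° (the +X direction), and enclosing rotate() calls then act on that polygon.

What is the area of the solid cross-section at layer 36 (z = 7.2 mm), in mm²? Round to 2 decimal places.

At z = 7.2 mm: the cube (footprint 9×19.5) is included at this height (area 175.50 mm²); the r=3.5 cylinder at (-3, 8.5) contributes a regular 16-gon of circumradius 3.5 (area = (16/2)·3.500²·sin(360°/16) = 37.50 mm²); the 11×24 cube at (-4, 4) contributes its full rectangle (area 264.00 mm²); the cube at (7.5, 15.5) does not reach this height (z outside [3.5, 6.5]); Merging all regions: the regions partially overlap — summed areas 477.00 mm² minus the doubly-counted overlap 134.05 mm² gives 342.95 mm² — area = 342.95 mm². Overall, the cross-section is a single solid region. Net area = 342.95 mm².

342.95 mm²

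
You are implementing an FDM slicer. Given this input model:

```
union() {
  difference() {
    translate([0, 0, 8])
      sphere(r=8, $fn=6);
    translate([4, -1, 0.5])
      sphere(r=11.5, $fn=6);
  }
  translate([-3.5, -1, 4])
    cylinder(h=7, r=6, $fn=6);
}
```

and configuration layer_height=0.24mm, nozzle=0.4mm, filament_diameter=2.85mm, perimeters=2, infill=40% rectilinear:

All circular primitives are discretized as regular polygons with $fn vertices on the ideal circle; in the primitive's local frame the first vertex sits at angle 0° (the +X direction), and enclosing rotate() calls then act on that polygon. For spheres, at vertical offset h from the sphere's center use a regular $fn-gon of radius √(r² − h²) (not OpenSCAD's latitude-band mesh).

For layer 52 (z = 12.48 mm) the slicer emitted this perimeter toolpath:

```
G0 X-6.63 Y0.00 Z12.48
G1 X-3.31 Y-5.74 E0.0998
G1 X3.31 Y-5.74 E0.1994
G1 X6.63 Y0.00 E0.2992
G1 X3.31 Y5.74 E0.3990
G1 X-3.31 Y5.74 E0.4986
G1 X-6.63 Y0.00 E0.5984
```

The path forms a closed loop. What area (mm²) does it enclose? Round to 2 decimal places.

Apply the shoelace formula to the sequence of (X, Y) vertices; enclosed area = 114.11 mm².

114.11 mm²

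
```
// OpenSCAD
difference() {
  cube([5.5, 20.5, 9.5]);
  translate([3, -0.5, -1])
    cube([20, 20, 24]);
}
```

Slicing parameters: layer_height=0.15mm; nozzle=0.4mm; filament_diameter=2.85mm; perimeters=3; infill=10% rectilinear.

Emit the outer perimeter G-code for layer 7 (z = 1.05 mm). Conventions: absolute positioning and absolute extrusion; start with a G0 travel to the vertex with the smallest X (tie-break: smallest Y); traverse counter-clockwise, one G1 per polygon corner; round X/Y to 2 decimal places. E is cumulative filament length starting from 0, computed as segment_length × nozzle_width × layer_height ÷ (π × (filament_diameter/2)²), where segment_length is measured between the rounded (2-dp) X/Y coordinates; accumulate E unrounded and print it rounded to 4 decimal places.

G0 X0.00 Y0.00 Z1.05
G1 X3.00 Y0.00 E0.0282
G1 X3.00 Y19.50 E0.2116
G1 X5.50 Y19.50 E0.2351
G1 X5.50 Y20.50 E0.2445
G1 X0.00 Y20.50 E0.2963
G1 X0.00 Y0.00 E0.4891

At z = 1.05 mm: the cube (footprint 5.5×20.5) is included at this height; the 20×20 cube at (3, -0.5) contributes its full rectangle; Taking the first minus the rest: starting from the 5.5×20.5 cube, the 20×20 cube at (3, -0.5) partially overlaps it — only the 48.75 mm² overlap (of its 400.00 mm²) is removed, clipping the outline — 1 connected region. The outline is a single polygon with 6 vertices. Extrusion per mm of travel: 0.4 × 0.15 / (π × 1.425²) = 0.009405. Accumulating E over each segment gives final E = 0.4891.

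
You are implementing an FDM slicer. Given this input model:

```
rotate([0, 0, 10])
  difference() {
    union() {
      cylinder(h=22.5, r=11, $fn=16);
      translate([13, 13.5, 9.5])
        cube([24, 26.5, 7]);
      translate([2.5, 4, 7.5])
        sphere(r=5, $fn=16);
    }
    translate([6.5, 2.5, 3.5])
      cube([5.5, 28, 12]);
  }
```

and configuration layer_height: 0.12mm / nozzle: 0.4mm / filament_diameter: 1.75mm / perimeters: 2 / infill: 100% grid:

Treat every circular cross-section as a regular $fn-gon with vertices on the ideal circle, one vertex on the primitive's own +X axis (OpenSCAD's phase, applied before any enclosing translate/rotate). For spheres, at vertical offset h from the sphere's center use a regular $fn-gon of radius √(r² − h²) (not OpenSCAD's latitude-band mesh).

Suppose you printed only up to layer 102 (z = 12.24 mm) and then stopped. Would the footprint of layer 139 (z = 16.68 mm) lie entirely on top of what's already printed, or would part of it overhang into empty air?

Compare the two slices. At z = 12.24: the r=11 cylinder contributes a regular 16-gon of circumradius 11 (area = (16/2)·11.000²·sin(360°/16) = 370.44 mm²); the cube at (13, 13.5) (footprint 24×26.5) is included at this height (area 636.00 mm²); the r=5 sphere at (2.5, 4) contributes a regular 16-gon of circumradius √(5²−4.74²) = 1.591 (area = (16/2)·1.591²·sin(360°/16) = 7.75 mm²); Combining (union): the regions partially overlap — summed areas 1014.19 mm² minus the doubly-counted overlap 7.75 mm² gives 1006.44 mm² — area = 1006.44 mm²; the cube at (6.5, 2.5) is present — its section is the full 5.5×28 rectangle (area 154.00 mm²); Subtracting the remaining from the first: starting from the result so far (1006.44 mm²), the 5.5×28 cube at (6.5, 2.5) partially overlaps it — only the 15.91 mm² overlap (of its 154.00 mm²) is removed, clipping the outline — area = 990.52 mm²; (rotated 10° about Z; rotation is an isometry so areas/perimeters/island counts are preserved). At z = 16.68: the r=11 cylinder contributes a regular 16-gon of circumradius 11 (area = (16/2)·11.000²·sin(360°/16) = 370.44 mm²); the cube at (13, 13.5) is not intersected at this z (z outside [9.5, 16.5]); the sphere at (2.5, 4) is absent (|z−center|=9.180 > r=5); Taking the union: only the r=11 cylinder is present, so the union is just that shape — area = 370.44 mm²; the cube at (6.5, 2.5) is not intersected at this z (z outside [3.5, 15.5]); Taking the first minus the rest: none of the subtracted shapes is present at this height, so that combined region is unchanged — area = 370.44 mm²; (whole slice rotated 10° about Z — lengths, areas and connectivity unchanged). Checking containment: at z = 16.68 the cross-section extends beyond the z = 12.24 cross-section by about 15.91 mm².

part overhangs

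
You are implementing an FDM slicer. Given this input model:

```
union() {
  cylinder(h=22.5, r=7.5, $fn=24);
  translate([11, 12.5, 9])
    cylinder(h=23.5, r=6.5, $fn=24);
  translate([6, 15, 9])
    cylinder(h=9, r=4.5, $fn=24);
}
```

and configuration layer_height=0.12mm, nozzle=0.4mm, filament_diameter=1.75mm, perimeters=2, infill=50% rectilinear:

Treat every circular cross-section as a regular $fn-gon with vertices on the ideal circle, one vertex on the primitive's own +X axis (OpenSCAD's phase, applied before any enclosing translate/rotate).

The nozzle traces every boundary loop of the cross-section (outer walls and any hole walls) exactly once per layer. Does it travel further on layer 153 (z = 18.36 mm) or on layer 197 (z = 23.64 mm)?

layer 153 (z = 18.36 mm)

Layer 153 (z = 18.36): the r=7.5 cylinder gives a regular 24-gon of circumradius 7.5 (constant along its height) (perimeter = 2·24·7.500·sin(180°/24) = 46.99 mm); the r=6.5 cylinder at (11, 12.5) contributes a regular 24-gon of circumradius 6.5 (perimeter = 2·24·6.500·sin(180°/24) = 40.72 mm); the cylinder at (6, 15) is absent (z outside [9, 18]); Merging all regions: the 2 present regions are separate (no shared area or edge), so areas and boundary lengths simply add and each stays a separate island — boundary = 87.71 mm. So its perimeter = 87.71 mm. Layer 197 (z = 23.64): the cylinder is not intersected at this z (z outside [0, 22.5]); the r=6.5 cylinder at (11, 12.5) contributes a regular 24-gon of circumradius 6.5 (perimeter = 2·24·6.500·sin(180°/24) = 40.72 mm); the cylinder at (6, 15) does not reach this height (z outside [9, 18]); Merging all regions: only the r=6.5 cylinder at (11, 12.5) is present, so the union is just that shape — boundary = 40.72 mm. So its perimeter = 40.72 mm. Layer 153 is larger (87.71 vs 40.72 mm).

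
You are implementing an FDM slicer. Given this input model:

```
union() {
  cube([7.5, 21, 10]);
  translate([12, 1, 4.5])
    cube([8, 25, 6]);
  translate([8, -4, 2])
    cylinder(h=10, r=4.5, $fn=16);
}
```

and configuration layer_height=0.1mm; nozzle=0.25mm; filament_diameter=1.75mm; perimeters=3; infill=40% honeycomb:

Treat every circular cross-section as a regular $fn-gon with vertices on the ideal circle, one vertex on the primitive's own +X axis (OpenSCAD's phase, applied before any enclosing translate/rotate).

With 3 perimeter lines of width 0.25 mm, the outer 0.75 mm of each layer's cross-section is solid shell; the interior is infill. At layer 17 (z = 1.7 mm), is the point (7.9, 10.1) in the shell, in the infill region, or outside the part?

At z = 1.7 mm: the cube (footprint 7.5×21) is included at this height; the cube at (12, 1) is absent (z outside [4.5, 10.5]); the cylinder at (8, -4) does not reach this height (z outside [2, 12]); Merging all regions: only the 7.5×21 cube is present, so the union is just that shape — 1 connected region. Overall, the cross-section is a single solid region. The nearest boundary edge runs (7.50, 0.00)→(7.50, 21.00); distance from the point to it = 0.40 mm. The point is not inside any of the regions above, so it lies outside the cross-section (0.40 mm from the nearest boundary).

outside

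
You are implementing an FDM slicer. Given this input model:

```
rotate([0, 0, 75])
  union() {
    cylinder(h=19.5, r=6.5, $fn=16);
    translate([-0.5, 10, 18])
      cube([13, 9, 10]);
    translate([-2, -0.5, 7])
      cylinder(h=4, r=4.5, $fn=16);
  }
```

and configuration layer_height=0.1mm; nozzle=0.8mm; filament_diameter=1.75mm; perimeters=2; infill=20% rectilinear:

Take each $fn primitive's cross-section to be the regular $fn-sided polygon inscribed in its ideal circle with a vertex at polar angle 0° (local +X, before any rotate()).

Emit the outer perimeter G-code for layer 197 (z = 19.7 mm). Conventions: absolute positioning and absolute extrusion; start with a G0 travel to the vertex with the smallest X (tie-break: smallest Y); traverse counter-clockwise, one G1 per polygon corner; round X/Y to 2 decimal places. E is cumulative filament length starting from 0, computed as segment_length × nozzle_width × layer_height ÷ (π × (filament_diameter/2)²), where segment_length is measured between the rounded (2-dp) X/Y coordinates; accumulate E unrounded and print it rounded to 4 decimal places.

At z = 19.7 mm: the cylinder is not intersected at this z (z outside [0, 19.5]); the 13×9 cube at (-0.5, 10) contributes its full rectangle; the cylinder at (-2, -0.5) is not intersected at this z (z outside [7, 11]); Combining (union): only the 13×9 cube at (-0.5, 10) is present, so the union is just that shape — 1 connected region; (whole slice rotated 75° about Z — lengths, areas and connectivity unchanged). The outline is a single polygon with 4 vertices. Extrusion per mm of travel: 0.8 × 0.1 / (π × 0.875²) = 0.033260. Accumulating E over each segment gives final E = 1.4634.

G0 X-18.48 Y4.43 Z19.70
G1 X-9.79 Y2.11 E0.2992
G1 X-6.42 Y14.66 E0.7314
G1 X-15.12 Y16.99 E1.0309
G1 X-18.48 Y4.43 E1.4634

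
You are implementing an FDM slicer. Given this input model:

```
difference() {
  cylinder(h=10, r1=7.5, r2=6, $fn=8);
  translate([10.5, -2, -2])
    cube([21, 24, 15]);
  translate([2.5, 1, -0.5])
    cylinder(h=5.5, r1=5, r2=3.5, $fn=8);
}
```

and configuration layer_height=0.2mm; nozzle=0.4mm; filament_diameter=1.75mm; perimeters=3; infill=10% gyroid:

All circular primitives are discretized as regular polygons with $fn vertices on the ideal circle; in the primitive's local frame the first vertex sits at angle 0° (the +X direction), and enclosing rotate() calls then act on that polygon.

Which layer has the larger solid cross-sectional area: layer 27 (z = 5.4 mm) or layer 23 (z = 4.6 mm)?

layer 27 (z = 5.4 mm)

Layer 27 (z = 5.4): the cone: at t=0.540 of its height the radius interpolates to r₁+(r₂−r₁)t = 6.690, giving a regular 8-gon of that circumradius (area = (8/2)·6.690²·sin(360°/8) = 126.59 mm²); the cube at (10.5, -2) is present — its section is the full 21×24 rectangle (area 504.00 mm²); the cone at (2.5, 1) is not intersected at this z (z outside [-0.5, 5]); Subtracting the remaining from the first: starting from the cone (126.59 mm²), the 21×24 cube at (10.5, -2) misses the remaining region (no effect) — area = 126.59 mm². So its area = 126.59 mm². Layer 23 (z = 4.6): the cone: at t=0.460 of its height the radius interpolates to r₁+(r₂−r₁)t = 6.810, giving a regular 8-gon of that circumradius (area = (8/2)·6.810²·sin(360°/8) = 131.17 mm²); the cube at (10.5, -2) (footprint 21×24) is included at this height (area 504.00 mm²); the cone at (2.5, 1) contributes a regular 8-gon of circumradius 3.609 (interpolated between r1=5 and r2=3.5 at t=0.927) (area = (8/2)·3.609²·sin(360°/8) = 36.84 mm²); After the difference (first − rest): starting from the cone (131.17 mm²), the 21×24 cube at (10.5, -2) misses the remaining region (no effect); the cone at (2.5, 1) lies wholly inside it (removes its full 36.84 mm² and its 22.10 mm outline becomes a hole wall) — area = 94.33 mm². So its area = 94.33 mm². Layer 27 is larger (126.59 vs 94.33 mm²).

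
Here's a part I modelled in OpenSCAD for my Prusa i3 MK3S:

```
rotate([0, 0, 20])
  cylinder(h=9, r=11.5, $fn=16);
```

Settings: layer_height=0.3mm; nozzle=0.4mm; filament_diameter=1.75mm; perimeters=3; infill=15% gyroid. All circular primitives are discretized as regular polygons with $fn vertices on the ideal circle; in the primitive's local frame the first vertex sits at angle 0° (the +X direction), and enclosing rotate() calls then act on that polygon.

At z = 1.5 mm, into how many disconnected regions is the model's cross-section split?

1

At z = 1.5 mm: the cylinder: section is a regular 16-gon, circumradius r=11.5; (rotated 20° about Z; rotation is an isometry so areas/perimeters/island counts are preserved). The result has 1 disconnected region.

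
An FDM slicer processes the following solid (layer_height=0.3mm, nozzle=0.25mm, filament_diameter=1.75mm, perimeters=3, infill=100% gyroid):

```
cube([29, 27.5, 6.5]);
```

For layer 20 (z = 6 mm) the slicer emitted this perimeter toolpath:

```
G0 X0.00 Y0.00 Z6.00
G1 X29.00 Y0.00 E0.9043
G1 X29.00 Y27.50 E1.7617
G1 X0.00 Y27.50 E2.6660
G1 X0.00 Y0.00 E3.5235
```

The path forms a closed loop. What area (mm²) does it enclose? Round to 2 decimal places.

797.50 mm²

Apply the shoelace formula to the sequence of (X, Y) vertices; enclosed area = 797.50 mm².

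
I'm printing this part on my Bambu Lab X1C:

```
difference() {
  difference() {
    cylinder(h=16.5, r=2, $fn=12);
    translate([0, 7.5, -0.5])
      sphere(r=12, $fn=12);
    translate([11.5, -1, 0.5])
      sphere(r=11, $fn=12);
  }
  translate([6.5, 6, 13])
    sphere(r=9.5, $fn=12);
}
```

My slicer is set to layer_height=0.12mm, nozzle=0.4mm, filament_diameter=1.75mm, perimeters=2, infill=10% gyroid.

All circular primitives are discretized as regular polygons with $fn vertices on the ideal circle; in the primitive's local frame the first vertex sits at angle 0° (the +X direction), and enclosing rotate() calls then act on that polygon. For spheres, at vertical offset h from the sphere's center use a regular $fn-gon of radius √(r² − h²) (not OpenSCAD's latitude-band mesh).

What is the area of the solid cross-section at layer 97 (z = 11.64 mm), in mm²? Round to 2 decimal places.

At z = 11.64 mm: the r=2 cylinder gives a regular 12-gon of circumradius 2 (constant along its height) (area = (12/2)·2.000²·sin(360°/12) = 12.00 mm²); the sphere at (0, 7.5) is absent (|z−center|=12.140 > r=12); the sphere at (11.5, -1) is not intersected at this z (|z−center|=11.140 > r=11); Subtracting the remaining from the first: none of the subtracted shapes is present at this height, so the r=2 cylinder is unchanged — area = 12.00 mm²; the r=9.5 sphere at (6.5, 6) contributes a regular 12-gon of circumradius √(9.5²−1.36²) = 9.402 (area = (12/2)·9.402²·sin(360°/12) = 265.20 mm²); After the difference (first − rest): starting from the result so far (12.00 mm²), the r=9.5 sphere at (6.5, 6) partially overlaps it — only the 6.94 mm² overlap (of its 265.20 mm²) is removed, clipping the outline — area = 5.06 mm². Overall, the cross-section is a single solid region. Net area = 5.06 mm².

5.06 mm²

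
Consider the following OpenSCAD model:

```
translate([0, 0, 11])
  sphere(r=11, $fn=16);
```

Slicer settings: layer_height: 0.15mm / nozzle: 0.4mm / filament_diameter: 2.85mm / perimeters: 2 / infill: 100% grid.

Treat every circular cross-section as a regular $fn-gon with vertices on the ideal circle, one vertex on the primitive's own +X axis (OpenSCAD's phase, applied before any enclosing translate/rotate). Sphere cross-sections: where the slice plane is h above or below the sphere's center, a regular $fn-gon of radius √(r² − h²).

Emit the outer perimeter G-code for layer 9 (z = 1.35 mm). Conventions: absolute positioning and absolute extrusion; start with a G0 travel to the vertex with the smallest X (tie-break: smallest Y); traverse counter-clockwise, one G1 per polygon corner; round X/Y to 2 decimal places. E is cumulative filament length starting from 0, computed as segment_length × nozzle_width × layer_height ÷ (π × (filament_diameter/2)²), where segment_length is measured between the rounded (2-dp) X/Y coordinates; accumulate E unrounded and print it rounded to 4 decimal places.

At z = 1.35 mm: the sphere: section is a regular 16-gon, circumradius = √(r²−h²) = √(11²−9.65²) = 5.280. The outline is a single polygon with 16 vertices. Extrusion per mm of travel: 0.4 × 0.15 / (π × 1.425²) = 0.009405. Accumulating E over each segment gives final E = 0.3100.

G0 X-5.28 Y0.00 Z1.35
G1 X-4.88 Y-2.02 E0.0194
G1 X-3.73 Y-3.73 E0.0387
G1 X-2.02 Y-4.88 E0.0581
G1 X0.00 Y-5.28 E0.0775
G1 X2.02 Y-4.88 E0.0969
G1 X3.73 Y-3.73 E0.1162
G1 X4.88 Y-2.02 E0.1356
G1 X5.28 Y0.00 E0.1550
G1 X4.88 Y2.02 E0.1744
G1 X3.73 Y3.73 E0.1937
G1 X2.02 Y4.88 E0.2131
G1 X0.00 Y5.28 E0.2325
G1 X-2.02 Y4.88 E0.2519
G1 X-3.73 Y3.73 E0.2712
G1 X-4.88 Y2.02 E0.2906
G1 X-5.28 Y0.00 E0.3100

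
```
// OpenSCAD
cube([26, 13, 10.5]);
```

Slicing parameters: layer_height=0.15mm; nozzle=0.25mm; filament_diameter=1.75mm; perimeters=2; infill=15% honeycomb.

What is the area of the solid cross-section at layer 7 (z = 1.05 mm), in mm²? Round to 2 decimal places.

At z = 1.05 mm: the cube (footprint 26×13) is included at this height (area 338.00 mm²). Overall, the cross-section is a single solid region. Net area = 338.00 mm².

338.00 mm²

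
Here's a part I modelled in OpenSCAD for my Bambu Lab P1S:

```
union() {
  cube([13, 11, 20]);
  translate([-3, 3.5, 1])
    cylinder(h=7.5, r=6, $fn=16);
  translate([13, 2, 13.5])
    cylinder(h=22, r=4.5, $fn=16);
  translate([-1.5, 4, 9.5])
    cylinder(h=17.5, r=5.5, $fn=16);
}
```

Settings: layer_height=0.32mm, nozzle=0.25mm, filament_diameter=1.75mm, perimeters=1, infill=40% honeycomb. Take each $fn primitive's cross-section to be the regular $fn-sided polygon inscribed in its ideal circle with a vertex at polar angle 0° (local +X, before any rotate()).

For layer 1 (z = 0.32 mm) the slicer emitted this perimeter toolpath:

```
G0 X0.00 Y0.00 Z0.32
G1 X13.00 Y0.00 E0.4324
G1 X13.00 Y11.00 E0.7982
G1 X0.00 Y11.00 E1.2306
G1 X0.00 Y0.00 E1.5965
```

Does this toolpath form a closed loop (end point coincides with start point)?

yes

Start point (G0): (0.00, 0.00). End point (last G1): the path returns to the start — closed.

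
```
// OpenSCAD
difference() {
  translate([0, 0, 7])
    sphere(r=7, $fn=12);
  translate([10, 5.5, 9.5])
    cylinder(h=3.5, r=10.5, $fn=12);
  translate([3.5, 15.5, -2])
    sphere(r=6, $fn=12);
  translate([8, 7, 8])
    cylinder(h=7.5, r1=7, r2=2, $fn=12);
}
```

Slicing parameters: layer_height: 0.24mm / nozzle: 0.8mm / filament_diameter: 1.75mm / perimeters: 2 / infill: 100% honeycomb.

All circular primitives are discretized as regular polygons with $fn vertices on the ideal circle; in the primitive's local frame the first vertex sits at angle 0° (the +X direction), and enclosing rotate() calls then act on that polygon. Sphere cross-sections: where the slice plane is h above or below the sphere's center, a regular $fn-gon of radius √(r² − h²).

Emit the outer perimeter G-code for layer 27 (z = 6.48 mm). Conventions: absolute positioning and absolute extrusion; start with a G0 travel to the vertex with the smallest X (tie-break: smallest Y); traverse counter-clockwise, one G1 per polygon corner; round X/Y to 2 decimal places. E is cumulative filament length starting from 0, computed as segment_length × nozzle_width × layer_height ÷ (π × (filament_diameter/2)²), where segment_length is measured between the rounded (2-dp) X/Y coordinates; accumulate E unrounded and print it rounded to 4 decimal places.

G0 X-6.98 Y0.00 Z6.48
G1 X-6.05 Y-3.49 E0.2883
G1 X-3.49 Y-6.05 E0.5773
G1 X0.00 Y-6.98 E0.8656
G1 X3.49 Y-6.05 E1.1539
G1 X6.05 Y-3.49 E1.4429
G1 X6.98 Y0.00 E1.7312
G1 X6.05 Y3.49 E2.0195
G1 X3.49 Y6.05 E2.3085
G1 X0.00 Y6.98 E2.5968
G1 X-3.49 Y6.05 E2.8851
G1 X-6.05 Y3.49 E3.1741
G1 X-6.98 Y0.00 E3.4624

At z = 6.48 mm: the r=7 sphere contributes a regular 12-gon of circumradius √(7²−0.52²) = 6.981; the cylinder at (10, 5.5) is absent (z outside [9.5, 13]); the sphere at (3.5, 15.5) is absent (|z−center|=8.480 > r=6); the cone at (8, 7) is not intersected at this z (z outside [8, 15.5]); Subtracting the remaining from the first: none of the subtracted shapes is present at this height, so the r=7 sphere is unchanged — 1 connected region. The outline is a single polygon with 12 vertices. Extrusion per mm of travel: 0.8 × 0.24 / (π × 0.875²) = 0.079824. Accumulating E over each segment gives final E = 3.4624.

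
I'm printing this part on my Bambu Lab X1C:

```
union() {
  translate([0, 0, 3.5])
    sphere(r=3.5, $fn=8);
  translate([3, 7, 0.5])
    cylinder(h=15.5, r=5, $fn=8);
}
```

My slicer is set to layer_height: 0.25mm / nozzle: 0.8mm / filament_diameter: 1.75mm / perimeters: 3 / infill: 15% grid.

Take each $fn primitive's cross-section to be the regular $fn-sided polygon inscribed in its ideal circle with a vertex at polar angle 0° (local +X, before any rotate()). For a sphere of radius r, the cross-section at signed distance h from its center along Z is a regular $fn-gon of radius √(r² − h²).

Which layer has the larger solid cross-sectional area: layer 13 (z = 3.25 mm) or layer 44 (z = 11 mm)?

Layer 13 (z = 3.25): the sphere: section is a regular 8-gon, circumradius = √(r²−h²) = √(3.5²−0.25²) = 3.491 (area = (8/2)·3.491²·sin(360°/8) = 34.47 mm²); the r=5 cylinder at (3, 7) contributes a regular 8-gon of circumradius 5 (area = (8/2)·5.000²·sin(360°/8) = 70.71 mm²); Combining (union): the regions partially overlap — summed areas 105.18 mm² minus the doubly-counted overlap 0.67 mm² gives 104.52 mm² — area = 104.52 mm². So its area = 104.52 mm². Layer 44 (z = 11): the sphere does not reach this height (|z−center|=7.500 > r=3.5); the r=5 cylinder at (3, 7) contributes a regular 8-gon of circumradius 5 (area = (8/2)·5.000²·sin(360°/8) = 70.71 mm²); Taking the union: only the r=5 cylinder at (3, 7) is present, so the union is just that shape — area = 70.71 mm². So its area = 70.71 mm². Layer 13 is larger (104.52 vs 70.71 mm²).

layer 13 (z = 3.25 mm)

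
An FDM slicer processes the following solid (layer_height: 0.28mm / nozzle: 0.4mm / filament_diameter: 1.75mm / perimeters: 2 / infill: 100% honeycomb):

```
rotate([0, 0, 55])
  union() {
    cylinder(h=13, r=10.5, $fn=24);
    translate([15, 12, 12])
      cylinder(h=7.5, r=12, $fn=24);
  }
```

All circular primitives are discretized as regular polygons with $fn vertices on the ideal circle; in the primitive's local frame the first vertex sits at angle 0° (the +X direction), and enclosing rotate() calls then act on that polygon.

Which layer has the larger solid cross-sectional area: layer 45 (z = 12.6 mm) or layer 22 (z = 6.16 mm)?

layer 45 (z = 12.6 mm)

Layer 45 (z = 12.6): the r=10.5 cylinder contributes a regular 24-gon of circumradius 10.5 (area = (24/2)·10.500²·sin(360°/24) = 342.42 mm²); the r=12 cylinder at (15, 12) contributes a regular 24-gon of circumradius 12 (area = (24/2)·12.000²·sin(360°/24) = 447.24 mm²); Merging all regions: the regions partially overlap — summed areas 789.66 mm² minus the doubly-counted overlap 24.46 mm² gives 765.19 mm² — area = 765.19 mm²; (whole slice rotated 55° about Z — lengths, areas and connectivity unchanged). So its area = 765.19 mm². Layer 22 (z = 6.16): the r=10.5 cylinder gives a regular 24-gon of circumradius 10.5 (constant along its height) (area = (24/2)·10.500²·sin(360°/24) = 342.42 mm²); the cylinder at (15, 12) is absent (z outside [12, 19.5]); Merging all regions: only the r=10.5 cylinder is present, so the union is just that shape — area = 342.42 mm²; (rotated 55° about Z; rotation is an isometry so areas/perimeters/island counts are preserved). So its area = 342.42 mm². Layer 45 is larger (765.19 vs 342.42 mm²).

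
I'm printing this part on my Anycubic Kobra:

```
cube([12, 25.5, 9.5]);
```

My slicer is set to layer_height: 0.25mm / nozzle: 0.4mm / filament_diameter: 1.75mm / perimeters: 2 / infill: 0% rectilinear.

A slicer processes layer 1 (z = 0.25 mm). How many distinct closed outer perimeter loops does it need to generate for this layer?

1

At z = 0.25 mm: the cube is present — its section is the full 12×25.5 rectangle. The result has 1 disconnected region.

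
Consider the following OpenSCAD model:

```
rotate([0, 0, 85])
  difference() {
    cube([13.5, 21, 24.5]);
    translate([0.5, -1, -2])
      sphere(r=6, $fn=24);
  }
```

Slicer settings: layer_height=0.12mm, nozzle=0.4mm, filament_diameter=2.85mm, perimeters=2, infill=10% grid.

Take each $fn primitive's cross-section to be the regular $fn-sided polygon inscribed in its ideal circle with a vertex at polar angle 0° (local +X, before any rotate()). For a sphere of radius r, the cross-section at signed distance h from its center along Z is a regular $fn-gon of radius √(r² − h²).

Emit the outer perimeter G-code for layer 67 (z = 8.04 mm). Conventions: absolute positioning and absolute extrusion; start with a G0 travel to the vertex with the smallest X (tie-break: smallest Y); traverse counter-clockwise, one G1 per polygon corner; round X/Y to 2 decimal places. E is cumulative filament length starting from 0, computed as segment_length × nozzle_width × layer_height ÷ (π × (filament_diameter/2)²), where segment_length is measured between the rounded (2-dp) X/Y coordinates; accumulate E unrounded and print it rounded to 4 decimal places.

G0 X-20.92 Y1.83 Z8.04
G1 X0.00 Y0.00 E0.1580
G1 X1.18 Y13.45 E0.2596
G1 X-19.74 Y15.28 E0.4176
G1 X-20.92 Y1.83 E0.5192

At z = 8.04 mm: the cube is present — its section is the full 13.5×21 rectangle; the sphere at (0.5, -1) is not intersected at this z (|z−center|=10.040 > r=6); Subtracting the remaining from the first: none of the subtracted shapes is present at this height, so the 13.5×21 cube is unchanged — 1 connected region; (rotated 85° about Z; rotation is an isometry so areas/perimeters/island counts are preserved). The outline is a single polygon with 4 vertices. Extrusion per mm of travel: 0.4 × 0.12 / (π × 1.425²) = 0.007524. Accumulating E over each segment gives final E = 0.5192.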